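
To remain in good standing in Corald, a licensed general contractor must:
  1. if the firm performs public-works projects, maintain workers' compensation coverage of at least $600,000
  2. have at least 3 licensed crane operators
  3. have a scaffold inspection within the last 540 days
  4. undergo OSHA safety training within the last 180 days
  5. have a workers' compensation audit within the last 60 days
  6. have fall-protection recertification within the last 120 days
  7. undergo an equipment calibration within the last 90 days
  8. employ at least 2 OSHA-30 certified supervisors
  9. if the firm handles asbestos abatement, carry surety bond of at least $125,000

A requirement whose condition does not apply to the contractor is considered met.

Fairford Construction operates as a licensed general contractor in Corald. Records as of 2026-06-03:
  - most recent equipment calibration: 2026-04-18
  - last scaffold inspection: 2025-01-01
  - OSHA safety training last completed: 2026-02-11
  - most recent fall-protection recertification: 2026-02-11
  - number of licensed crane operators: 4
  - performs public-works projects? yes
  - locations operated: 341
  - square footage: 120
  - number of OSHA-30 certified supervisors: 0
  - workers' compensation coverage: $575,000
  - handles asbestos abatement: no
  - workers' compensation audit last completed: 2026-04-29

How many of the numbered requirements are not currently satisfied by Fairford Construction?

2

1. condition 'performs public-works projects' holds; workers' compensation coverage $575,000 < $600,000 → not met
2. licensed crane operators 4 ≥ 3 → met
3. scaffold inspection 518 days ago vs limit 540 → met
4. OSHA safety training 112 days ago vs limit 180 → met
5. workers' compensation audit 35 days ago vs limit 60 → met
6. fall-protection recertification 112 days ago vs limit 120 → met
7. equipment calibration 46 days ago vs limit 90 → met
8. OSHA-30 certified supervisors 0 < 2 → not met
9. condition 'handles asbestos abatement' does not hold → requirement n/a → met
Not met: 2 of 9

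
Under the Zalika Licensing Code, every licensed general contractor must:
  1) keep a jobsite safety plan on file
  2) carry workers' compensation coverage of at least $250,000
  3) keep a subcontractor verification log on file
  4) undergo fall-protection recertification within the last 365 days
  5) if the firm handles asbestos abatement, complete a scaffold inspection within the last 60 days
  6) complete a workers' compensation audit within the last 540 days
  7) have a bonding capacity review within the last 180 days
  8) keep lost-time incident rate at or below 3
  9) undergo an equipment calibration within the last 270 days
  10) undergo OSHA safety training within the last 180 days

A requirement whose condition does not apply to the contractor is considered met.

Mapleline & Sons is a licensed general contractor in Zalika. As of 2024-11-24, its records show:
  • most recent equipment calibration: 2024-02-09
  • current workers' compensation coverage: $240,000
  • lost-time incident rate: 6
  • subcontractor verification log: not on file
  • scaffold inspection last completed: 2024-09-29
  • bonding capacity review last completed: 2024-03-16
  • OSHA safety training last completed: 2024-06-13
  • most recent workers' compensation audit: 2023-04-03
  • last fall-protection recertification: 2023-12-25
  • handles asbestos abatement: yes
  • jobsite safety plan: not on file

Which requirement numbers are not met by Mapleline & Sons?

1, 2, 3, 6, 7, 8, 9

1. jobsite safety plan absent → not met
2. workers' compensation coverage $240,000 < $250,000 → not met
3. subcontractor verification log absent → not met
4. fall-protection recertification 335 days ago vs limit 365 → met
5. condition 'handles asbestos abatement' holds; scaffold inspection 56 days ago vs limit 60 → met
6. workers' compensation audit 601 days ago vs limit 540 → not met
7. bonding capacity review 253 days ago vs limit 180 → not met
8. lost-time incident rate 6 > 3 → not met
9. equipment calibration 289 days ago vs limit 270 → not met
10. OSHA safety training 164 days ago vs limit 180 → met
Not met: 1, 2, 3, 6, 7, 8, 9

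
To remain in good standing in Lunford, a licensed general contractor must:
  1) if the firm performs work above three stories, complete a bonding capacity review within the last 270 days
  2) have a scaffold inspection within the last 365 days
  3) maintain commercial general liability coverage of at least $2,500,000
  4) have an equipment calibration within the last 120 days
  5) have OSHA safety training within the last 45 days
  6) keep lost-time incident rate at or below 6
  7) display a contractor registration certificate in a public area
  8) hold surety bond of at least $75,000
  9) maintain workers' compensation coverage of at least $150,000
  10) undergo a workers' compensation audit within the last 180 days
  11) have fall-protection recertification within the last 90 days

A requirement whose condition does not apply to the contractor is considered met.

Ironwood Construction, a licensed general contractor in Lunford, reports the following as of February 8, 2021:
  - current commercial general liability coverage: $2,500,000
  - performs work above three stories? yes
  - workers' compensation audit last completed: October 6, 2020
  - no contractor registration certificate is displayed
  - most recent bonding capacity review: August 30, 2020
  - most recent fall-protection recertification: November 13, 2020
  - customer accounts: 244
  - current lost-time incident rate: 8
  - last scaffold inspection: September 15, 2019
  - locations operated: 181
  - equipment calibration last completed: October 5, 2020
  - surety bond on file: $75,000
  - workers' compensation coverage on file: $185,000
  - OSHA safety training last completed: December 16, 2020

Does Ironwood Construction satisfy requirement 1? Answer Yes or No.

Yes

1. condition 'performs work above three stories' holds; bonding capacity review 162 days ago vs limit 270 → met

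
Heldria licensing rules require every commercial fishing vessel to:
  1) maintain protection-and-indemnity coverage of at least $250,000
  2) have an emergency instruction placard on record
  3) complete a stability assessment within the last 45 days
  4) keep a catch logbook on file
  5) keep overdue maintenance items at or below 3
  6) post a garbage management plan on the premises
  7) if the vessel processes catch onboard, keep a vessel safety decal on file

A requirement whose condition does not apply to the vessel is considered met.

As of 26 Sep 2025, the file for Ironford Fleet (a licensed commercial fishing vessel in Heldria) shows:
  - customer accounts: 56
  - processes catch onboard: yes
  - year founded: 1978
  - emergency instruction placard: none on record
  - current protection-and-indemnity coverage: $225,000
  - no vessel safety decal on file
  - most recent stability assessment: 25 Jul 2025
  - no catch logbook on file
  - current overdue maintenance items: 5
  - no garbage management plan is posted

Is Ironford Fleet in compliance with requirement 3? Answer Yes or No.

No

3. stability assessment 63 days ago vs limit 45 → not met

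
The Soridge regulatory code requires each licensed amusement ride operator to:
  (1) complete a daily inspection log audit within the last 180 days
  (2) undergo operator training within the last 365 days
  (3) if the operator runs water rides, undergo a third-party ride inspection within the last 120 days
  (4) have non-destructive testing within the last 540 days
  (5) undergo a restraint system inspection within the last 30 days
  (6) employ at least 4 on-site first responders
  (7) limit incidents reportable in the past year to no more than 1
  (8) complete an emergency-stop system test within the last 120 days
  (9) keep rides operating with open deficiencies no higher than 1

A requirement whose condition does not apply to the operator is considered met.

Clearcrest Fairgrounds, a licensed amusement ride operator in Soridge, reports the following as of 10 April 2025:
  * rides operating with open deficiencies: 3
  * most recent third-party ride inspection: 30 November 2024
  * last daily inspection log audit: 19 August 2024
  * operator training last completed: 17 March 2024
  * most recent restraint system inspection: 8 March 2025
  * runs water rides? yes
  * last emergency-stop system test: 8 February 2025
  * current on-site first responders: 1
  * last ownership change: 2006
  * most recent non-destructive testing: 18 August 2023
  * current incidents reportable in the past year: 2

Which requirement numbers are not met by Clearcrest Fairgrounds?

1. daily inspection log audit 234 days ago vs limit 180 → not met
2. operator training 389 days ago vs limit 365 → not met
3. condition 'runs water rides' holds; third-party ride inspection 131 days ago vs limit 120 → not met
4. non-destructive testing 601 days ago vs limit 540 → not met
5. restraint system inspection 33 days ago vs limit 30 → not met
6. on-site first responders 1 < 4 → not met
7. incidents reportable in the past year 2 > 1 → not met
8. emergency-stop system test 61 days ago vs limit 120 → met
9. rides operating with open deficiencies 3 > 1 → not met
Not met: 1, 2, 3, 4, 5, 6, 7, 9

1, 2, 3, 4, 5, 6, 7, 9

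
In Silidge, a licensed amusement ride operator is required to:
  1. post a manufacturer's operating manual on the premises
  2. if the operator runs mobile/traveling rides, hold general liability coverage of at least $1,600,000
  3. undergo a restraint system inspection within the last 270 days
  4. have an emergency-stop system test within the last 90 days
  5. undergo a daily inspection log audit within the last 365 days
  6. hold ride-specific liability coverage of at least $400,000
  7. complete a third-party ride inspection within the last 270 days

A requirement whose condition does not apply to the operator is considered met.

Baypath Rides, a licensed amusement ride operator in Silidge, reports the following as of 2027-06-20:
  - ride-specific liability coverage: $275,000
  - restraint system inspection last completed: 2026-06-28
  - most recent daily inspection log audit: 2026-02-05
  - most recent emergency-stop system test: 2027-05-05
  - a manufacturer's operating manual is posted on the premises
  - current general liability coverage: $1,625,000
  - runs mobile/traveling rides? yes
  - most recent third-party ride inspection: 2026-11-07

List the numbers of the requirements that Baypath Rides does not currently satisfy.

3, 5, 6

1. manufacturer's operating manual present → met
2. condition 'runs mobile/traveling rides' holds; general liability coverage $1,625,000 ≥ $1,600,000 → met
3. restraint system inspection 357 days ago vs limit 270 → not met
4. emergency-stop system test 46 days ago vs limit 90 → met
5. daily inspection log audit 500 days ago vs limit 365 → not met
6. ride-specific liability coverage $275,000 < $400,000 → not met
7. third-party ride inspection 225 days ago vs limit 270 → met
Not met: 3, 5, 6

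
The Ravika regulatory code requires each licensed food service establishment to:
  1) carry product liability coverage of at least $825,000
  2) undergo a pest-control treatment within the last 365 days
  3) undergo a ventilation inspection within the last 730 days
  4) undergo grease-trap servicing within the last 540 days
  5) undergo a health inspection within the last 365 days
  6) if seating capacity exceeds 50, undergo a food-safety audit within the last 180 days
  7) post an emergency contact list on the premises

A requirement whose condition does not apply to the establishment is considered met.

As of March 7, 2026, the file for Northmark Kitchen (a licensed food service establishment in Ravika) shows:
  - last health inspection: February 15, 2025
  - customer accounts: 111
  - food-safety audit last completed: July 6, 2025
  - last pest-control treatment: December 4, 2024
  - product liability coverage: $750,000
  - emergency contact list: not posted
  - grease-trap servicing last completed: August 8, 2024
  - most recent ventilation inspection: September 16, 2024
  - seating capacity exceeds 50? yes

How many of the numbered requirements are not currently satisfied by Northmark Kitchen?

1. product liability coverage $750,000 < $825,000 → not met
2. pest-control treatment 458 days ago vs limit 365 → not met
3. ventilation inspection 537 days ago vs limit 730 → met
4. grease-trap servicing 576 days ago vs limit 540 → not met
5. health inspection 385 days ago vs limit 365 → not met
6. condition 'seating capacity exceeds 50' holds; food-safety audit 244 days ago vs limit 180 → not met
7. emergency contact list absent → not met
Not met: 6 of 7

6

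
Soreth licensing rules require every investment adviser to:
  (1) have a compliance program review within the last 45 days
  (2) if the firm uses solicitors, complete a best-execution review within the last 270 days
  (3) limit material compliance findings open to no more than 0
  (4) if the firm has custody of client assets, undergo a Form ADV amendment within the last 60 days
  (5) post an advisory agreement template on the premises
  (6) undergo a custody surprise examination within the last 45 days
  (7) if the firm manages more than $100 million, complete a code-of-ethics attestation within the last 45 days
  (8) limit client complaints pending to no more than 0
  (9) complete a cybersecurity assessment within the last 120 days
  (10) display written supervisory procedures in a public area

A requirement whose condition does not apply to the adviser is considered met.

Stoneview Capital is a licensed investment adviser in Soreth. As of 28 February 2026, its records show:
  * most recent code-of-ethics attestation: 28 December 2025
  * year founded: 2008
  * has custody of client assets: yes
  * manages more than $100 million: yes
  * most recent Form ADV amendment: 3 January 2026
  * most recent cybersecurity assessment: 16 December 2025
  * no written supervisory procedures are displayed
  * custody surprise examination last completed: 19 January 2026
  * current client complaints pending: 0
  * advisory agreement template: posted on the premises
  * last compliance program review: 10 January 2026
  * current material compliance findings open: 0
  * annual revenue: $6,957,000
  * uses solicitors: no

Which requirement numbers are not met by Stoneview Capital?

1. compliance program review 49 days ago vs limit 45 → not met
2. condition 'uses solicitors' does not hold → requirement n/a → met
3. material compliance findings open 0 ≤ 0 → met
4. condition 'has custody of client assets' holds; Form ADV amendment 56 days ago vs limit 60 → met
5. advisory agreement template present → met
6. custody surprise examination 40 days ago vs limit 45 → met
7. condition 'manages more than $100 million' holds; code-of-ethics attestation 62 days ago vs limit 45 → not met
8. client complaints pending 0 ≤ 0 → met
9. cybersecurity assessment 74 days ago vs limit 120 → met
10. written supervisory procedures absent → not met
Not met: 1, 7, 10

1, 7, 10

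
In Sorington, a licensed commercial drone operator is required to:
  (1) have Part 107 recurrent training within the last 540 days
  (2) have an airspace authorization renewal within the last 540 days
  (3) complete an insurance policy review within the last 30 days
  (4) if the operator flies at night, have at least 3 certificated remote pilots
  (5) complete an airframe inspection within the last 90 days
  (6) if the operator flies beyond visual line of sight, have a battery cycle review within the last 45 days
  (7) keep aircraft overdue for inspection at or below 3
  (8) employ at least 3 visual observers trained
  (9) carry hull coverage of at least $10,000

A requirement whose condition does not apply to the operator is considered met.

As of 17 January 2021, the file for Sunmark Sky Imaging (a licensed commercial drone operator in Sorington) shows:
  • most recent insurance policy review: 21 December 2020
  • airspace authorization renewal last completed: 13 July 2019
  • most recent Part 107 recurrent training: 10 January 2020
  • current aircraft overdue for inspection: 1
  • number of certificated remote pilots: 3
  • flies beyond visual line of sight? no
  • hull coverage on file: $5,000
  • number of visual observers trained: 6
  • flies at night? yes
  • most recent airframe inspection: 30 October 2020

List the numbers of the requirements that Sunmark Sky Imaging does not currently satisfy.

2, 9

1. Part 107 recurrent training 373 days ago vs limit 540 → met
2. airspace authorization renewal 554 days ago vs limit 540 → not met
3. insurance policy review 27 days ago vs limit 30 → met
4. condition 'flies at night' holds; certificated remote pilots 3 ≥ 3 → met
5. airframe inspection 79 days ago vs limit 90 → met
6. condition 'flies beyond visual line of sight' does not hold → requirement n/a → met
7. aircraft overdue for inspection 1 ≤ 3 → met
8. visual observers trained 6 ≥ 3 → met
9. hull coverage $5,000 < $10,000 → not met
Not met: 2, 9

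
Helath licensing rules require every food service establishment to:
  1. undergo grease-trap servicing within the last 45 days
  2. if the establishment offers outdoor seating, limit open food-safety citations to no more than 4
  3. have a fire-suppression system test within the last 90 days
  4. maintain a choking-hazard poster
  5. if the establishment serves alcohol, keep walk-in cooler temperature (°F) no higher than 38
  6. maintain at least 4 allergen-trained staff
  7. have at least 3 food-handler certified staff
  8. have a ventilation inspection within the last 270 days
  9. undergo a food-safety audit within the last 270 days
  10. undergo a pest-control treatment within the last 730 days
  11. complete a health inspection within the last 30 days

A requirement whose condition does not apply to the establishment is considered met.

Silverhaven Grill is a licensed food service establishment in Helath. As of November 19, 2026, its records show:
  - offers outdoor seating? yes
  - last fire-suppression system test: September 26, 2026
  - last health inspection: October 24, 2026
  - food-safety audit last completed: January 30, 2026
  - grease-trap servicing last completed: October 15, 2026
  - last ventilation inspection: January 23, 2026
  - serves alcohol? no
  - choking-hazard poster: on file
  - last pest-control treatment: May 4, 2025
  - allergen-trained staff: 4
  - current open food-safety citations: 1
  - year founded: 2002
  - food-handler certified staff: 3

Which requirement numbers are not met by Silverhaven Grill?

8, 9

1. grease-trap servicing 35 days ago vs limit 45 → met
2. condition 'offers outdoor seating' holds; open food-safety citations 1 ≤ 4 → met
3. fire-suppression system test 54 days ago vs limit 90 → met
4. choking-hazard poster present → met
5. condition 'serves alcohol' does not hold → requirement n/a → met
6. allergen-trained staff 4 ≥ 4 → met
7. food-handler certified staff 3 ≥ 3 → met
8. ventilation inspection 300 days ago vs limit 270 → not met
9. food-safety audit 293 days ago vs limit 270 → not met
10. pest-control treatment 564 days ago vs limit 730 → met
11. health inspection 26 days ago vs limit 30 → met
Not met: 8, 9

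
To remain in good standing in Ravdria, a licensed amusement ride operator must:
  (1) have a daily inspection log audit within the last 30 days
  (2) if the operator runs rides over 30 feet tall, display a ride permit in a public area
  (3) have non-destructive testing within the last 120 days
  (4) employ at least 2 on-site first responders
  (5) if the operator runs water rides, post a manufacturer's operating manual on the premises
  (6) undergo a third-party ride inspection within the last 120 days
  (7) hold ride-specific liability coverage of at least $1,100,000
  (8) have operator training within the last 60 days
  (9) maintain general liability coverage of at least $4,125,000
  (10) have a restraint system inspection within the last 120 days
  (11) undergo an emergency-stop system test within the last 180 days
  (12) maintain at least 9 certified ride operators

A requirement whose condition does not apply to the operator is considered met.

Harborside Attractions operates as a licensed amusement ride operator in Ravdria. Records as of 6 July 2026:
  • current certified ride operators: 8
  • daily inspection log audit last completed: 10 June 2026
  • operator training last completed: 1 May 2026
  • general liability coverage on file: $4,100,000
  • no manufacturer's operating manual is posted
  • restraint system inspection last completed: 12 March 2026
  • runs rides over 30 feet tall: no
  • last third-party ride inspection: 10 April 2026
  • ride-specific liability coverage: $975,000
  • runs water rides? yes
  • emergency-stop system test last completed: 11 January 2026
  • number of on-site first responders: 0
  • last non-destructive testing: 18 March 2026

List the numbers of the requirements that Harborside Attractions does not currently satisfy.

1. daily inspection log audit 26 days ago vs limit 30 → met
2. condition 'runs rides over 30 feet tall' does not hold → requirement n/a → met
3. non-destructive testing 110 days ago vs limit 120 → met
4. on-site first responders 0 < 2 → not met
5. condition 'runs water rides' holds; manufacturer's operating manual absent → not met
6. third-party ride inspection 87 days ago vs limit 120 → met
7. ride-specific liability coverage $975,000 < $1,100,000 → not met
8. operator training 66 days ago vs limit 60 → not met
9. general liability coverage $4,100,000 < $4,125,000 → not met
10. restraint system inspection 116 days ago vs limit 120 → met
11. emergency-stop system test 176 days ago vs limit 180 → met
12. certified ride operators 8 < 9 → not met
Not met: 4, 5, 7, 8, 9, 12

4, 5, 7, 8, 9, 12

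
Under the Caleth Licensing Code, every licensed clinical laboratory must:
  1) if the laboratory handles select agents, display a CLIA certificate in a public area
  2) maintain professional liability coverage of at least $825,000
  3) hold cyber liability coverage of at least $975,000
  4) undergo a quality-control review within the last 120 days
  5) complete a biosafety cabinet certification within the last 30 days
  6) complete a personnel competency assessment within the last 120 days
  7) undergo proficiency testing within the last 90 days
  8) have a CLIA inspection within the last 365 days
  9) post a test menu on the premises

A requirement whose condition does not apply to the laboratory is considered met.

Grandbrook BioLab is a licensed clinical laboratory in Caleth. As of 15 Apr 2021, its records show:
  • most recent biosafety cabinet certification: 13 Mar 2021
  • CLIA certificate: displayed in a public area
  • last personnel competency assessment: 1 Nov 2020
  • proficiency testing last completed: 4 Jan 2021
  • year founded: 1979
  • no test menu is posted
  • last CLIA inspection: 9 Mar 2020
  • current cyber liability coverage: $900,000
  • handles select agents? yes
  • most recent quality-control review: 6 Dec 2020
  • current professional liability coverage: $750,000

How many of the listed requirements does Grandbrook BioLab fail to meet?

8

1. condition 'handles select agents' holds; CLIA certificate present → met
2. professional liability coverage $750,000 < $825,000 → not met
3. cyber liability coverage $900,000 < $975,000 → not met
4. quality-control review 130 days ago vs limit 120 → not met
5. biosafety cabinet certification 33 days ago vs limit 30 → not met
6. personnel competency assessment 165 days ago vs limit 120 → not met
7. proficiency testing 101 days ago vs limit 90 → not met
8. CLIA inspection 402 days ago vs limit 365 → not met
9. test menu absent → not met
Not met: 8 of 9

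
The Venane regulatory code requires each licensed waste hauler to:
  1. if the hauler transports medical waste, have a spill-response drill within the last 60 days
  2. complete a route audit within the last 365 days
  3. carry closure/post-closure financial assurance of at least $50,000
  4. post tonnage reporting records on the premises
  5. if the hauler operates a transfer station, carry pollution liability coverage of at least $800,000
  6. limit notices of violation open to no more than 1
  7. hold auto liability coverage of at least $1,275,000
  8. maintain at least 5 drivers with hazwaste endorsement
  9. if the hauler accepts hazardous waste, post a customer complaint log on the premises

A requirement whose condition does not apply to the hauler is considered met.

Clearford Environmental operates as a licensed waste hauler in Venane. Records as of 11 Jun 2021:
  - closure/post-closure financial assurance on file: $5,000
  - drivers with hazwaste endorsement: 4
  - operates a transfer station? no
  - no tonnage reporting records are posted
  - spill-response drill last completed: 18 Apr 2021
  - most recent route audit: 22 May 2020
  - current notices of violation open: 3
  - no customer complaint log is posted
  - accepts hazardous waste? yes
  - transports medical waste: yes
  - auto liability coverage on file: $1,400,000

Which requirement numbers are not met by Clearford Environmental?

2, 3, 4, 6, 8, 9

1. condition 'transports medical waste' holds; spill-response drill 54 days ago vs limit 60 → met
2. route audit 385 days ago vs limit 365 → not met
3. closure/post-closure financial assurance $5,000 < $50,000 → not met
4. tonnage reporting records absent → not met
5. condition 'operates a transfer station' does not hold → requirement n/a → met
6. notices of violation open 3 > 1 → not met
7. auto liability coverage $1,400,000 ≥ $1,275,000 → met
8. drivers with hazwaste endorsement 4 < 5 → not met
9. condition 'accepts hazardous waste' holds; customer complaint log absent → not met
Not met: 2, 3, 4, 6, 8, 9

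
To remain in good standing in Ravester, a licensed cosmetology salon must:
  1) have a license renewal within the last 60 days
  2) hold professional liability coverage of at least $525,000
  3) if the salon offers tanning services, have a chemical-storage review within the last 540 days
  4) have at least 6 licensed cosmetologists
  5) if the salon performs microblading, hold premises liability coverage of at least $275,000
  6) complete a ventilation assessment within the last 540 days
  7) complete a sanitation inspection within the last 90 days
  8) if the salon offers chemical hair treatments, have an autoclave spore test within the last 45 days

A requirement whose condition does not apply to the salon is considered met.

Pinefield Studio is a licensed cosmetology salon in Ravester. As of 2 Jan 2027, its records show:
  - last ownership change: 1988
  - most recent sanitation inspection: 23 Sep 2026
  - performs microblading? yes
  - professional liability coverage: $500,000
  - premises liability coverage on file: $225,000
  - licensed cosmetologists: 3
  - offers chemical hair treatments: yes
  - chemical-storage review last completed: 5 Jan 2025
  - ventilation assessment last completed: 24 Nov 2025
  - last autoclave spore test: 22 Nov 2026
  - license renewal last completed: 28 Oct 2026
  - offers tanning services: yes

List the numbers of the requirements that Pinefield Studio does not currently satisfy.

1, 2, 3, 4, 5, 7

1. license renewal 66 days ago vs limit 60 → not met
2. professional liability coverage $500,000 < $525,000 → not met
3. condition 'offers tanning services' holds; chemical-storage review 727 days ago vs limit 540 → not met
4. licensed cosmetologists 3 < 6 → not met
5. condition 'performs microblading' holds; premises liability coverage $225,000 < $275,000 → not met
6. ventilation assessment 404 days ago vs limit 540 → met
7. sanitation inspection 101 days ago vs limit 90 → not met
8. condition 'offers chemical hair treatments' holds; autoclave spore test 41 days ago vs limit 45 → met
Not met: 1, 2, 3, 4, 5, 7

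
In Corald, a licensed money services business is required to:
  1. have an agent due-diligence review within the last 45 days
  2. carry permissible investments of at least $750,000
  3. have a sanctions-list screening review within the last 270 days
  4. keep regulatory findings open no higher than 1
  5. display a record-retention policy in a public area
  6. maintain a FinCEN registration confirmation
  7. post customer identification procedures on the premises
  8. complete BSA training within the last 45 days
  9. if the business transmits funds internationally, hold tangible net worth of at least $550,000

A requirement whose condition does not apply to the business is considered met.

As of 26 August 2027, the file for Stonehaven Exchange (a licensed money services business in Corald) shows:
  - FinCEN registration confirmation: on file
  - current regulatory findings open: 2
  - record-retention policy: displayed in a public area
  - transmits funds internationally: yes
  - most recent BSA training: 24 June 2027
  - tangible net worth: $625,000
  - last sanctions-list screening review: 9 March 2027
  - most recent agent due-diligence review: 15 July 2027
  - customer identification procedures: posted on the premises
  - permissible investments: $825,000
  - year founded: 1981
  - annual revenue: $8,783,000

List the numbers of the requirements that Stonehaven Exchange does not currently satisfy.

1. agent due-diligence review 42 days ago vs limit 45 → met
2. permissible investments $825,000 ≥ $750,000 → met
3. sanctions-list screening review 170 days ago vs limit 270 → met
4. regulatory findings open 2 > 1 → not met
5. record-retention policy present → met
6. FinCEN registration confirmation present → met
7. customer identification procedures present → met
8. BSA training 63 days ago vs limit 45 → not met
9. condition 'transmits funds internationally' holds; tangible net worth $625,000 ≥ $550,000 → met
Not met: 4, 8

4, 8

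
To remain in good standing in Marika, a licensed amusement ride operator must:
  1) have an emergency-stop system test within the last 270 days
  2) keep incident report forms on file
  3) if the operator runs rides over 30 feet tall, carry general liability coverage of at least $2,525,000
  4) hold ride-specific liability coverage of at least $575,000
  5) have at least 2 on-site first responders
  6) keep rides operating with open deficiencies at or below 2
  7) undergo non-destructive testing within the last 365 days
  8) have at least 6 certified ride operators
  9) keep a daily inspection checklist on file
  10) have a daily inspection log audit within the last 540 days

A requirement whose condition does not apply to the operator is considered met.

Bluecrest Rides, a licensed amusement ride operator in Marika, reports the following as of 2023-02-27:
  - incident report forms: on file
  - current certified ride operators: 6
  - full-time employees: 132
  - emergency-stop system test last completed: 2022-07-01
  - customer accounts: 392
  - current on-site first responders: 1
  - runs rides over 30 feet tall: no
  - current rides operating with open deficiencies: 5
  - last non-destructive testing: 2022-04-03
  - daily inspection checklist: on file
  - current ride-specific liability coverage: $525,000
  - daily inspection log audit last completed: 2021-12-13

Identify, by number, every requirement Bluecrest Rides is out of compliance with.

1. emergency-stop system test 241 days ago vs limit 270 → met
2. incident report forms present → met
3. condition 'runs rides over 30 feet tall' does not hold → requirement n/a → met
4. ride-specific liability coverage $525,000 < $575,000 → not met
5. on-site first responders 1 < 2 → not met
6. rides operating with open deficiencies 5 > 2 → not met
7. non-destructive testing 330 days ago vs limit 365 → met
8. certified ride operators 6 ≥ 6 → met
9. daily inspection checklist present → met
10. daily inspection log audit 441 days ago vs limit 540 → met
Not met: 4, 5, 6

4, 5, 6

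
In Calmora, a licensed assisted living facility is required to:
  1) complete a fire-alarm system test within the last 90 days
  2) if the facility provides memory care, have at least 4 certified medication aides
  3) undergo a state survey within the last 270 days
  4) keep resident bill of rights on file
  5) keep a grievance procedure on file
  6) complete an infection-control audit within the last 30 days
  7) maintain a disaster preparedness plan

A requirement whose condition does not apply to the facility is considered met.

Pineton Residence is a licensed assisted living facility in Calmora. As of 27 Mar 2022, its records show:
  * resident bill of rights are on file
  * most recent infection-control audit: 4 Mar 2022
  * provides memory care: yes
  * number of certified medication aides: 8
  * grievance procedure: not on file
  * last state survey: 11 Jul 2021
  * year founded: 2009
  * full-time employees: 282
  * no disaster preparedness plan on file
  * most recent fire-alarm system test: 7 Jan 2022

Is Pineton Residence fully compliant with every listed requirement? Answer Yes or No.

1. fire-alarm system test 79 days ago vs limit 90 → met
2. condition 'provides memory care' holds; certified medication aides 8 ≥ 4 → met
3. state survey 259 days ago vs limit 270 → met
4. resident bill of rights present → met
5. grievance procedure absent → not met
6. infection-control audit 23 days ago vs limit 30 → met
7. disaster preparedness plan absent → not met
Not met: 5, 7

No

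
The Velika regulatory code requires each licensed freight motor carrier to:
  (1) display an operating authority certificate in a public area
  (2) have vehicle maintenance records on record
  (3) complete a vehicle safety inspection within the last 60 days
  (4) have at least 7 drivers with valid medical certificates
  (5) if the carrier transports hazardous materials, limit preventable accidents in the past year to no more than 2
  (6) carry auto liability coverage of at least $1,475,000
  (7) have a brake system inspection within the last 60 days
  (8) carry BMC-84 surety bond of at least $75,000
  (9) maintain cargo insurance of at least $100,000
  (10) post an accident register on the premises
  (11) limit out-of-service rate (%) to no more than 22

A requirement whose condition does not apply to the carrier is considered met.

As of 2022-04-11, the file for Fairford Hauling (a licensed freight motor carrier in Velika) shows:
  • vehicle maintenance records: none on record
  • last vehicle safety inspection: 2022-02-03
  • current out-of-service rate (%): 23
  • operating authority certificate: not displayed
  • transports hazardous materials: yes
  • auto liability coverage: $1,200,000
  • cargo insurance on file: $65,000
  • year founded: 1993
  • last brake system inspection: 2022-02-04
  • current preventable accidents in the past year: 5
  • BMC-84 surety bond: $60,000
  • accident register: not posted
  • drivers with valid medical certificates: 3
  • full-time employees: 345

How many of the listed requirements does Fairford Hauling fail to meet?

11

1. operating authority certificate absent → not met
2. vehicle maintenance records absent → not met
3. vehicle safety inspection 67 days ago vs limit 60 → not met
4. drivers with valid medical certificates 3 < 7 → not met
5. condition 'transports hazardous materials' holds; preventable accidents in the past year 5 > 2 → not met
6. auto liability coverage $1,200,000 < $1,475,000 → not met
7. brake system inspection 66 days ago vs limit 60 → not met
8. BMC-84 surety bond $60,000 < $75,000 → not met
9. cargo insurance $65,000 < $100,000 → not met
10. accident register absent → not met
11. out-of-service rate (%) 23 > 22 → not met
Not met: 11 of 11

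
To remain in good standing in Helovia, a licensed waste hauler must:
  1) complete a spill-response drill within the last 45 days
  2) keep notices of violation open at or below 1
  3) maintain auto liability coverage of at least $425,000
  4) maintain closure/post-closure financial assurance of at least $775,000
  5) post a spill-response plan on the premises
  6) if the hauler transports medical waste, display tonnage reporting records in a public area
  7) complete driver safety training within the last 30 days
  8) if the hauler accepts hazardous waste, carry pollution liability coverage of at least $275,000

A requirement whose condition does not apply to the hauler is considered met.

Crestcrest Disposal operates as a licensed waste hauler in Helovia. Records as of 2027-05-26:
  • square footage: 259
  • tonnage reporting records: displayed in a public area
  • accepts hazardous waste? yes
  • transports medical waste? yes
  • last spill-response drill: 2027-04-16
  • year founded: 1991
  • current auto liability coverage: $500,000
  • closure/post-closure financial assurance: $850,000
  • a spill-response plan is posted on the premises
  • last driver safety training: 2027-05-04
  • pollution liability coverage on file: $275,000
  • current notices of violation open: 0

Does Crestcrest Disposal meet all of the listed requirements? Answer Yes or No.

Yes

1. spill-response drill 40 days ago vs limit 45 → met
2. notices of violation open 0 ≤ 1 → met
3. auto liability coverage $500,000 ≥ $425,000 → met
4. closure/post-closure financial assurance $850,000 ≥ $775,000 → met
5. spill-response plan present → met
6. condition 'transports medical waste' holds; tonnage reporting records present → met
7. driver safety training 22 days ago vs limit 30 → met
8. condition 'accepts hazardous waste' holds; pollution liability coverage $275,000 ≥ $275,000 → met
All met.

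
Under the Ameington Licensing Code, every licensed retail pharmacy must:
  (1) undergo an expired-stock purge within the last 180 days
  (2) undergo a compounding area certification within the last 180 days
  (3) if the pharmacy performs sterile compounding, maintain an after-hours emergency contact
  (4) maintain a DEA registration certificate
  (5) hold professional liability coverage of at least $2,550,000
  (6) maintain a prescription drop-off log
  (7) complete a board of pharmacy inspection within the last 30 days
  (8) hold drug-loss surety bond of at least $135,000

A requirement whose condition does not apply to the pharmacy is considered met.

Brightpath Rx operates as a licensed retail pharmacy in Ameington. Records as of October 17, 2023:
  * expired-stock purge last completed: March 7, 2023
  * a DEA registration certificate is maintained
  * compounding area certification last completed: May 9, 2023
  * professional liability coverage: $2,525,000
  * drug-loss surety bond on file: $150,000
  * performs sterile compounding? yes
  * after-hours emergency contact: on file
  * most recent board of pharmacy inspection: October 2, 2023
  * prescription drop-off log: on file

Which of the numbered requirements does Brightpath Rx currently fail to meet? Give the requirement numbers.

1. expired-stock purge 224 days ago vs limit 180 → not met
2. compounding area certification 161 days ago vs limit 180 → met
3. condition 'performs sterile compounding' holds; after-hours emergency contact present → met
4. DEA registration certificate present → met
5. professional liability coverage $2,525,000 < $2,550,000 → not met
6. prescription drop-off log present → met
7. board of pharmacy inspection 15 days ago vs limit 30 → met
8. drug-loss surety bond $150,000 ≥ $135,000 → met
Not met: 1, 5

1, 5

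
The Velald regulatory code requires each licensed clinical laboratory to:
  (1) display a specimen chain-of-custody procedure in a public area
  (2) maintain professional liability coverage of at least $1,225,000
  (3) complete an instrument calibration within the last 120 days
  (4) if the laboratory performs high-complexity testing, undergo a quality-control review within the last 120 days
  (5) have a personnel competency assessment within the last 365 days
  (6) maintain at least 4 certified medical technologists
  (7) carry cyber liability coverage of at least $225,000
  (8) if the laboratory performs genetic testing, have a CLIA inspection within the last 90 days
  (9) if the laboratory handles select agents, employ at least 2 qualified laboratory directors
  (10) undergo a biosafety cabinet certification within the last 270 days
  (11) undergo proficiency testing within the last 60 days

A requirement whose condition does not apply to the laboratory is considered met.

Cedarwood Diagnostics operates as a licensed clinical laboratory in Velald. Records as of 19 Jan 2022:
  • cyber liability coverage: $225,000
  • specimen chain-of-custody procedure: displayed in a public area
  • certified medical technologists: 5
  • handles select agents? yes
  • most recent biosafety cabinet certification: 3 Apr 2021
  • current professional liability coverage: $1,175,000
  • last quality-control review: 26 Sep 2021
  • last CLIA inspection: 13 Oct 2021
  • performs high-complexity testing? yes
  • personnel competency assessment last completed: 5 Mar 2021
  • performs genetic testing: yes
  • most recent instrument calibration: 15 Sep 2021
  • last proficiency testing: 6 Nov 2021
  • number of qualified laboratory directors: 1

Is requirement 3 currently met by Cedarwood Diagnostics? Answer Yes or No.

No

3. instrument calibration 126 days ago vs limit 120 → not met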